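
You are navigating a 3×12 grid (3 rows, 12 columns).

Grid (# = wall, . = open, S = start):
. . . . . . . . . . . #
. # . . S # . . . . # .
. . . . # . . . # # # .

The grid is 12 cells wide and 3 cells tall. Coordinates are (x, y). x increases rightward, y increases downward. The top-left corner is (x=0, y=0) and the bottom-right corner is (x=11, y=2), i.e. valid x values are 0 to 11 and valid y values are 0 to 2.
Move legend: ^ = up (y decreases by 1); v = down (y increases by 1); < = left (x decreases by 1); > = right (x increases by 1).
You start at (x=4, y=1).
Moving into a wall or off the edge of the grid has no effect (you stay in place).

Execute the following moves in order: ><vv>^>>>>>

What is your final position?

Answer: Final position: (x=4, y=1)

Derivation:
Start: (x=4, y=1)
  > (right): blocked, stay at (x=4, y=1)
  < (left): (x=4, y=1) -> (x=3, y=1)
  v (down): (x=3, y=1) -> (x=3, y=2)
  v (down): blocked, stay at (x=3, y=2)
  > (right): blocked, stay at (x=3, y=2)
  ^ (up): (x=3, y=2) -> (x=3, y=1)
  > (right): (x=3, y=1) -> (x=4, y=1)
  [×4]> (right): blocked, stay at (x=4, y=1)
Final: (x=4, y=1)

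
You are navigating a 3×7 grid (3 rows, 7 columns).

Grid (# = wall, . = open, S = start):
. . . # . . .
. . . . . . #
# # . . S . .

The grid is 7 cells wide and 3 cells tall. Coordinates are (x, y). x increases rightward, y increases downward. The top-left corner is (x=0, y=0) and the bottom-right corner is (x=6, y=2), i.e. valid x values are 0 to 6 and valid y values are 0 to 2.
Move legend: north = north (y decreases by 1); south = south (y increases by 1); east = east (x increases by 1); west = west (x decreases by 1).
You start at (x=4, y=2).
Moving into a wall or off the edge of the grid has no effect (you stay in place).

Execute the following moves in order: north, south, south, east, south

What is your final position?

Start: (x=4, y=2)
  north (north): (x=4, y=2) -> (x=4, y=1)
  south (south): (x=4, y=1) -> (x=4, y=2)
  south (south): blocked, stay at (x=4, y=2)
  east (east): (x=4, y=2) -> (x=5, y=2)
  south (south): blocked, stay at (x=5, y=2)
Final: (x=5, y=2)

Answer: Final position: (x=5, y=2)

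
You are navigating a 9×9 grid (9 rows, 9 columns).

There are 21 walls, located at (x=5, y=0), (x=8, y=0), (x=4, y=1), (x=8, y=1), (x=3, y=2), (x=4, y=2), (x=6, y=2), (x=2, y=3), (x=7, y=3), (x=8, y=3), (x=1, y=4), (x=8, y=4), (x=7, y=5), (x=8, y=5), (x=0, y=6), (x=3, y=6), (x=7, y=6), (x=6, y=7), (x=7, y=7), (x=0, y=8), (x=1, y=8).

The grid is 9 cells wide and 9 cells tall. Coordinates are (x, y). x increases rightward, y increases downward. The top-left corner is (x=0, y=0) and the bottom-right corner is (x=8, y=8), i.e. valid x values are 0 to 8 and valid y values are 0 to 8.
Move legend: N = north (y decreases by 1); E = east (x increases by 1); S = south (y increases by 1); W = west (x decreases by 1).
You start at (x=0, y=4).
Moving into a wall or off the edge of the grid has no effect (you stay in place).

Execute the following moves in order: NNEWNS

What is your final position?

Start: (x=0, y=4)
  N (north): (x=0, y=4) -> (x=0, y=3)
  N (north): (x=0, y=3) -> (x=0, y=2)
  E (east): (x=0, y=2) -> (x=1, y=2)
  W (west): (x=1, y=2) -> (x=0, y=2)
  N (north): (x=0, y=2) -> (x=0, y=1)
  S (south): (x=0, y=1) -> (x=0, y=2)
Final: (x=0, y=2)

Answer: Final position: (x=0, y=2)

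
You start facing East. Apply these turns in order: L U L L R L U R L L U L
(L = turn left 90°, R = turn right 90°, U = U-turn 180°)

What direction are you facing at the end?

Answer: Final heading: South

Derivation:
Start: East
  L (left (90° counter-clockwise)) -> North
  U (U-turn (180°)) -> South
  L (left (90° counter-clockwise)) -> East
  L (left (90° counter-clockwise)) -> North
  R (right (90° clockwise)) -> East
  L (left (90° counter-clockwise)) -> North
  U (U-turn (180°)) -> South
  R (right (90° clockwise)) -> West
  L (left (90° counter-clockwise)) -> South
  L (left (90° counter-clockwise)) -> East
  U (U-turn (180°)) -> West
  L (left (90° counter-clockwise)) -> South
Final: South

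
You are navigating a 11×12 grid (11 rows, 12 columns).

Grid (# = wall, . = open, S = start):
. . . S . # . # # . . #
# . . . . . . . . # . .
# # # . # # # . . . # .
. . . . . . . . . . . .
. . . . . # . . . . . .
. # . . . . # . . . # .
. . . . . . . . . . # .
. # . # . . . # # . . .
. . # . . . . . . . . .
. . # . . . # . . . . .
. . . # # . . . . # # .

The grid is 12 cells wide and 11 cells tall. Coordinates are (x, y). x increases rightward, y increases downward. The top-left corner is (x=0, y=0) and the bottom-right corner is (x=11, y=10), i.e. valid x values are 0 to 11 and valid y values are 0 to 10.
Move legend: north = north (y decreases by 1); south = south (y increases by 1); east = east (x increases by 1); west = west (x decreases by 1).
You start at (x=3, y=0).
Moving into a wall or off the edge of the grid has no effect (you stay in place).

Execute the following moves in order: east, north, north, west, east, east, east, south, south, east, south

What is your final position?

Start: (x=3, y=0)
  east (east): (x=3, y=0) -> (x=4, y=0)
  north (north): blocked, stay at (x=4, y=0)
  north (north): blocked, stay at (x=4, y=0)
  west (west): (x=4, y=0) -> (x=3, y=0)
  east (east): (x=3, y=0) -> (x=4, y=0)
  east (east): blocked, stay at (x=4, y=0)
  east (east): blocked, stay at (x=4, y=0)
  south (south): (x=4, y=0) -> (x=4, y=1)
  south (south): blocked, stay at (x=4, y=1)
  east (east): (x=4, y=1) -> (x=5, y=1)
  south (south): blocked, stay at (x=5, y=1)
Final: (x=5, y=1)

Answer: Final position: (x=5, y=1)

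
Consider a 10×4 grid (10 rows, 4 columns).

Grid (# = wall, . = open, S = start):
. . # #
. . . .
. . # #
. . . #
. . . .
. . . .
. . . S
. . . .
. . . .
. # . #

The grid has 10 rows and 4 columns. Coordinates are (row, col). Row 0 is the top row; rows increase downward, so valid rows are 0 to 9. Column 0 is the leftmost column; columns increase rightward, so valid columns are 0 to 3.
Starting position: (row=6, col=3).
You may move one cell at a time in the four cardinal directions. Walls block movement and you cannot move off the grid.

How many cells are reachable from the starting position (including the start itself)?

Answer: Reachable cells: 33

Derivation:
BFS flood-fill from (row=6, col=3):
  Distance 0: (row=6, col=3)
  Distance 1: (row=5, col=3), (row=6, col=2), (row=7, col=3)
  Distance 2: (row=4, col=3), (row=5, col=2), (row=6, col=1), (row=7, col=2), (row=8, col=3)
  Distance 3: (row=4, col=2), (row=5, col=1), (row=6, col=0), (row=7, col=1), (row=8, col=2)
  Distance 4: (row=3, col=2), (row=4, col=1), (row=5, col=0), (row=7, col=0), (row=8, col=1), (row=9, col=2)
  Distance 5: (row=3, col=1), (row=4, col=0), (row=8, col=0)
  Distance 6: (row=2, col=1), (row=3, col=0), (row=9, col=0)
  Distance 7: (row=1, col=1), (row=2, col=0)
  Distance 8: (row=0, col=1), (row=1, col=0), (row=1, col=2)
  Distance 9: (row=0, col=0), (row=1, col=3)
Total reachable: 33 (grid has 33 open cells total)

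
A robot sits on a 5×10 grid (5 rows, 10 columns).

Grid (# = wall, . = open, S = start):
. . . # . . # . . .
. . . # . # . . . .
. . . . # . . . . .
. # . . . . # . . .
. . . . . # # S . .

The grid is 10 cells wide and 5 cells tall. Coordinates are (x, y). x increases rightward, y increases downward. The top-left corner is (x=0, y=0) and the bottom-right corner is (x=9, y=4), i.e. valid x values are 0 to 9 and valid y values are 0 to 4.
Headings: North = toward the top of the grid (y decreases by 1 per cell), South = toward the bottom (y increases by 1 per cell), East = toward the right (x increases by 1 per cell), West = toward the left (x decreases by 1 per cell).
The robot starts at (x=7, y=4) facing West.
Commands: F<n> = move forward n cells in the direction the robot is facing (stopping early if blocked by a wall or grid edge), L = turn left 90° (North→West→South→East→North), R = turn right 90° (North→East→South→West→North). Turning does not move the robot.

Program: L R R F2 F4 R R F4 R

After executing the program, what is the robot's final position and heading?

Answer: Final position: (x=7, y=4), facing West

Derivation:
Start: (x=7, y=4), facing West
  L: turn left, now facing South
  R: turn right, now facing West
  R: turn right, now facing North
  F2: move forward 2, now at (x=7, y=2)
  F4: move forward 2/4 (blocked), now at (x=7, y=0)
  R: turn right, now facing East
  R: turn right, now facing South
  F4: move forward 4, now at (x=7, y=4)
  R: turn right, now facing West
Final: (x=7, y=4), facing West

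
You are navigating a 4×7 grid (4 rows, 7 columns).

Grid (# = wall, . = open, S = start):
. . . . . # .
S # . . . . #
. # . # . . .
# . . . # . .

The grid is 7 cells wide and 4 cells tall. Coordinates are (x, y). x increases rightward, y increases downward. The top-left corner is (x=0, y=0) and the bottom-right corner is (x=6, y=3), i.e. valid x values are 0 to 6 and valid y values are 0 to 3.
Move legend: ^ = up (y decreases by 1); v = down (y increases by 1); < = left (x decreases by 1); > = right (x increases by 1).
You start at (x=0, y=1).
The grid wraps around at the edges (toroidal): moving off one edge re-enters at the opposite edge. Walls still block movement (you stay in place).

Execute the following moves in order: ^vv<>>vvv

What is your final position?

Start: (x=0, y=1)
  ^ (up): (x=0, y=1) -> (x=0, y=0)
  v (down): (x=0, y=0) -> (x=0, y=1)
  v (down): (x=0, y=1) -> (x=0, y=2)
  < (left): (x=0, y=2) -> (x=6, y=2)
  > (right): (x=6, y=2) -> (x=0, y=2)
  > (right): blocked, stay at (x=0, y=2)
  [×3]v (down): blocked, stay at (x=0, y=2)
Final: (x=0, y=2)

Answer: Final position: (x=0, y=2)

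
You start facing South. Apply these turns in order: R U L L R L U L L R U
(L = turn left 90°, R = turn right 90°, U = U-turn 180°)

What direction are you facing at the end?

Start: South
  R (right (90° clockwise)) -> West
  U (U-turn (180°)) -> East
  L (left (90° counter-clockwise)) -> North
  L (left (90° counter-clockwise)) -> West
  R (right (90° clockwise)) -> North
  L (left (90° counter-clockwise)) -> West
  U (U-turn (180°)) -> East
  L (left (90° counter-clockwise)) -> North
  L (left (90° counter-clockwise)) -> West
  R (right (90° clockwise)) -> North
  U (U-turn (180°)) -> South
Final: South

Answer: Final heading: South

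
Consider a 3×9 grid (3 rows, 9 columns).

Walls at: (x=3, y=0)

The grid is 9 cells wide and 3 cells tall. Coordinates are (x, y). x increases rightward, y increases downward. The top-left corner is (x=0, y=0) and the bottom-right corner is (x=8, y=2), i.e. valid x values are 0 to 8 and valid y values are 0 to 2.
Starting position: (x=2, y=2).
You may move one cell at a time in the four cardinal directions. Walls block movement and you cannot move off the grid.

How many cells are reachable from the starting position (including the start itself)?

BFS flood-fill from (x=2, y=2):
  Distance 0: (x=2, y=2)
  Distance 1: (x=2, y=1), (x=1, y=2), (x=3, y=2)
  Distance 2: (x=2, y=0), (x=1, y=1), (x=3, y=1), (x=0, y=2), (x=4, y=2)
  Distance 3: (x=1, y=0), (x=0, y=1), (x=4, y=1), (x=5, y=2)
  Distance 4: (x=0, y=0), (x=4, y=0), (x=5, y=1), (x=6, y=2)
  Distance 5: (x=5, y=0), (x=6, y=1), (x=7, y=2)
  Distance 6: (x=6, y=0), (x=7, y=1), (x=8, y=2)
  Distance 7: (x=7, y=0), (x=8, y=1)
  Distance 8: (x=8, y=0)
Total reachable: 26 (grid has 26 open cells total)

Answer: Reachable cells: 26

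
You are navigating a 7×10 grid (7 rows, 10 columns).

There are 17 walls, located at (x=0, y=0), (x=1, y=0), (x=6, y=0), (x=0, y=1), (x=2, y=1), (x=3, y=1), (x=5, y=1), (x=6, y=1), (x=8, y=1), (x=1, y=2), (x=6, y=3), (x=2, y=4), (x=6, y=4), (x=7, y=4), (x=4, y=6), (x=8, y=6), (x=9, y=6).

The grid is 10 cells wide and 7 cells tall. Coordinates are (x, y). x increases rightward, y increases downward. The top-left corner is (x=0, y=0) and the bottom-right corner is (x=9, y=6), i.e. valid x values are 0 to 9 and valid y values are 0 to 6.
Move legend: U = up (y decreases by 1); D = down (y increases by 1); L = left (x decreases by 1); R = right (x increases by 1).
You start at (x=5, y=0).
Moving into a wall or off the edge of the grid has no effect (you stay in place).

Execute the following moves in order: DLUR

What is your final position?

Start: (x=5, y=0)
  D (down): blocked, stay at (x=5, y=0)
  L (left): (x=5, y=0) -> (x=4, y=0)
  U (up): blocked, stay at (x=4, y=0)
  R (right): (x=4, y=0) -> (x=5, y=0)
Final: (x=5, y=0)

Answer: Final position: (x=5, y=0)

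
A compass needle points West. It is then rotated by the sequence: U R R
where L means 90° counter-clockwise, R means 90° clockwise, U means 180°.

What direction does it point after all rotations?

Start: West
  U (U-turn (180°)) -> East
  R (right (90° clockwise)) -> South
  R (right (90° clockwise)) -> West
Final: West

Answer: Final heading: West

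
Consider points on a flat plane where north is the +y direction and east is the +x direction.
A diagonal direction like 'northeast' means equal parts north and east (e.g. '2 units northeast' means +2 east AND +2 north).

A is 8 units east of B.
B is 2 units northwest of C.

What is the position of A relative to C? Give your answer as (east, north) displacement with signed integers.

Answer: A is at (east=6, north=2) relative to C.

Derivation:
Place C at the origin (east=0, north=0).
  B is 2 units northwest of C: delta (east=-2, north=+2); B at (east=-2, north=2).
  A is 8 units east of B: delta (east=+8, north=+0); A at (east=6, north=2).
Therefore A relative to C: (east=6, north=2).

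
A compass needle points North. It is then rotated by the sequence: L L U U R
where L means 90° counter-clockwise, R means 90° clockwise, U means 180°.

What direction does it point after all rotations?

Start: North
  L (left (90° counter-clockwise)) -> West
  L (left (90° counter-clockwise)) -> South
  U (U-turn (180°)) -> North
  U (U-turn (180°)) -> South
  R (right (90° clockwise)) -> West
Final: West

Answer: Final heading: West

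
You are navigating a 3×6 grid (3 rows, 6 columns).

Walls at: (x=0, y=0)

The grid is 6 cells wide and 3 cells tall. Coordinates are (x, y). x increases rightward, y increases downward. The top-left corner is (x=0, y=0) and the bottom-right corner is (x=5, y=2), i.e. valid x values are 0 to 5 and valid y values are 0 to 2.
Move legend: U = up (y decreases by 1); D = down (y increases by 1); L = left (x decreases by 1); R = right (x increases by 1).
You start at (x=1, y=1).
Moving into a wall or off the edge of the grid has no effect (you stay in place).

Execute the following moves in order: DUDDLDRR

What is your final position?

Start: (x=1, y=1)
  D (down): (x=1, y=1) -> (x=1, y=2)
  U (up): (x=1, y=2) -> (x=1, y=1)
  D (down): (x=1, y=1) -> (x=1, y=2)
  D (down): blocked, stay at (x=1, y=2)
  L (left): (x=1, y=2) -> (x=0, y=2)
  D (down): blocked, stay at (x=0, y=2)
  R (right): (x=0, y=2) -> (x=1, y=2)
  R (right): (x=1, y=2) -> (x=2, y=2)
Final: (x=2, y=2)

Answer: Final position: (x=2, y=2)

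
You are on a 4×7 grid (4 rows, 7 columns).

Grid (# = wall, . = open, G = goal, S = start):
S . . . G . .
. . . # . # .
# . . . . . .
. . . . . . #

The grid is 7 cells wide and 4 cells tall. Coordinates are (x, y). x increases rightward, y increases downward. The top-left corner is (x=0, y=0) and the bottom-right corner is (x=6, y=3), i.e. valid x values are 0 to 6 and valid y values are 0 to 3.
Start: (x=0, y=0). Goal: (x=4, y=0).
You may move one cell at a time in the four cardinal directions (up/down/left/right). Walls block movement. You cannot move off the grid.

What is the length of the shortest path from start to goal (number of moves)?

Answer: Shortest path length: 4

Derivation:
BFS from (x=0, y=0) until reaching (x=4, y=0):
  Distance 0: (x=0, y=0)
  Distance 1: (x=1, y=0), (x=0, y=1)
  Distance 2: (x=2, y=0), (x=1, y=1)
  Distance 3: (x=3, y=0), (x=2, y=1), (x=1, y=2)
  Distance 4: (x=4, y=0), (x=2, y=2), (x=1, y=3)  <- goal reached here
One shortest path (4 moves): (x=0, y=0) -> (x=1, y=0) -> (x=2, y=0) -> (x=3, y=0) -> (x=4, y=0)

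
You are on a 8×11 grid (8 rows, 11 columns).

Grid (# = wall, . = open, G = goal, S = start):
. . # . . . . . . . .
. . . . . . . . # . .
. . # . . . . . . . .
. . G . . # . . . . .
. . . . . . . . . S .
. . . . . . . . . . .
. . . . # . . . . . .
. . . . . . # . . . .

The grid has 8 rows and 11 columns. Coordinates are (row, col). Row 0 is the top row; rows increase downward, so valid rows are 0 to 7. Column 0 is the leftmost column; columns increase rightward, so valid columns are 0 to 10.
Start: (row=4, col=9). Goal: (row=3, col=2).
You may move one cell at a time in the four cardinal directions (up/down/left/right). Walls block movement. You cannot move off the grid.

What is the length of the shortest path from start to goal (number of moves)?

Answer: Shortest path length: 8

Derivation:
BFS from (row=4, col=9) until reaching (row=3, col=2):
  Distance 0: (row=4, col=9)
  Distance 1: (row=3, col=9), (row=4, col=8), (row=4, col=10), (row=5, col=9)
  Distance 2: (row=2, col=9), (row=3, col=8), (row=3, col=10), (row=4, col=7), (row=5, col=8), (row=5, col=10), (row=6, col=9)
  Distance 3: (row=1, col=9), (row=2, col=8), (row=2, col=10), (row=3, col=7), (row=4, col=6), (row=5, col=7), (row=6, col=8), (row=6, col=10), (row=7, col=9)
  Distance 4: (row=0, col=9), (row=1, col=10), (row=2, col=7), (row=3, col=6), (row=4, col=5), (row=5, col=6), (row=6, col=7), (row=7, col=8), (row=7, col=10)
  Distance 5: (row=0, col=8), (row=0, col=10), (row=1, col=7), (row=2, col=6), (row=4, col=4), (row=5, col=5), (row=6, col=6), (row=7, col=7)
  Distance 6: (row=0, col=7), (row=1, col=6), (row=2, col=5), (row=3, col=4), (row=4, col=3), (row=5, col=4), (row=6, col=5)
  Distance 7: (row=0, col=6), (row=1, col=5), (row=2, col=4), (row=3, col=3), (row=4, col=2), (row=5, col=3), (row=7, col=5)
  Distance 8: (row=0, col=5), (row=1, col=4), (row=2, col=3), (row=3, col=2), (row=4, col=1), (row=5, col=2), (row=6, col=3), (row=7, col=4)  <- goal reached here
One shortest path (8 moves): (row=4, col=9) -> (row=4, col=8) -> (row=4, col=7) -> (row=4, col=6) -> (row=4, col=5) -> (row=4, col=4) -> (row=4, col=3) -> (row=4, col=2) -> (row=3, col=2)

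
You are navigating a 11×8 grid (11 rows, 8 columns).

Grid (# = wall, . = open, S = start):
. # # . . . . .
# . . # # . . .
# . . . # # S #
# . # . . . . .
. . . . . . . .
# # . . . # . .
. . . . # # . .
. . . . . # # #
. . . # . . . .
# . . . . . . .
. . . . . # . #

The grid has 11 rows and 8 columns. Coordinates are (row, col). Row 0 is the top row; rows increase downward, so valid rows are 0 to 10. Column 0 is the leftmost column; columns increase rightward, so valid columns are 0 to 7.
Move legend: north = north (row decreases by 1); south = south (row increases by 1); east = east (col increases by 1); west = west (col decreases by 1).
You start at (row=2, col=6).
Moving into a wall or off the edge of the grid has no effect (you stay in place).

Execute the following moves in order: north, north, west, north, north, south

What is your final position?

Answer: Final position: (row=1, col=5)

Derivation:
Start: (row=2, col=6)
  north (north): (row=2, col=6) -> (row=1, col=6)
  north (north): (row=1, col=6) -> (row=0, col=6)
  west (west): (row=0, col=6) -> (row=0, col=5)
  north (north): blocked, stay at (row=0, col=5)
  north (north): blocked, stay at (row=0, col=5)
  south (south): (row=0, col=5) -> (row=1, col=5)
Final: (row=1, col=5)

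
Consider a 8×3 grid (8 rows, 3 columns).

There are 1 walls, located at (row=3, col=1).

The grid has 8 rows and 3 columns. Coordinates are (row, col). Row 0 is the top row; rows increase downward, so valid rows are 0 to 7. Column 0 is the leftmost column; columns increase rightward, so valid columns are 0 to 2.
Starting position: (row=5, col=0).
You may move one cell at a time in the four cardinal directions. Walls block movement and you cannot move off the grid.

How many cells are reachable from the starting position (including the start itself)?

BFS flood-fill from (row=5, col=0):
  Distance 0: (row=5, col=0)
  Distance 1: (row=4, col=0), (row=5, col=1), (row=6, col=0)
  Distance 2: (row=3, col=0), (row=4, col=1), (row=5, col=2), (row=6, col=1), (row=7, col=0)
  Distance 3: (row=2, col=0), (row=4, col=2), (row=6, col=2), (row=7, col=1)
  Distance 4: (row=1, col=0), (row=2, col=1), (row=3, col=2), (row=7, col=2)
  Distance 5: (row=0, col=0), (row=1, col=1), (row=2, col=2)
  Distance 6: (row=0, col=1), (row=1, col=2)
  Distance 7: (row=0, col=2)
Total reachable: 23 (grid has 23 open cells total)

Answer: Reachable cells: 23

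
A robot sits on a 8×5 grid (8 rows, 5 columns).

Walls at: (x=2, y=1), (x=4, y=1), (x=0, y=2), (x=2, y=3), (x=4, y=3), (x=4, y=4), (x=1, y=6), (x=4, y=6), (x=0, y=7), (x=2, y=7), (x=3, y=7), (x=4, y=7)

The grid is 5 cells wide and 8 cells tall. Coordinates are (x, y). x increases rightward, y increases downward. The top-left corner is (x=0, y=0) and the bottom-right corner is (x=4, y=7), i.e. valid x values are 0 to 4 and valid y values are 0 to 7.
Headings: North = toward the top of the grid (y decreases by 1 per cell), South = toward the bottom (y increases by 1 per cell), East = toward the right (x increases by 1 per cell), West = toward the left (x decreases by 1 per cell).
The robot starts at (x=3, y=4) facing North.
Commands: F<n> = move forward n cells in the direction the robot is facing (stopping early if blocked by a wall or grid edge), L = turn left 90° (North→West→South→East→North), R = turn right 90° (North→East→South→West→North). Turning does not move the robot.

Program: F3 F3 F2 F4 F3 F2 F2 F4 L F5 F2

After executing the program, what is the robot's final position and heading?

Answer: Final position: (x=0, y=0), facing West

Derivation:
Start: (x=3, y=4), facing North
  F3: move forward 3, now at (x=3, y=1)
  F3: move forward 1/3 (blocked), now at (x=3, y=0)
  F2: move forward 0/2 (blocked), now at (x=3, y=0)
  F4: move forward 0/4 (blocked), now at (x=3, y=0)
  F3: move forward 0/3 (blocked), now at (x=3, y=0)
  F2: move forward 0/2 (blocked), now at (x=3, y=0)
  F2: move forward 0/2 (blocked), now at (x=3, y=0)
  F4: move forward 0/4 (blocked), now at (x=3, y=0)
  L: turn left, now facing West
  F5: move forward 3/5 (blocked), now at (x=0, y=0)
  F2: move forward 0/2 (blocked), now at (x=0, y=0)
Final: (x=0, y=0), facing West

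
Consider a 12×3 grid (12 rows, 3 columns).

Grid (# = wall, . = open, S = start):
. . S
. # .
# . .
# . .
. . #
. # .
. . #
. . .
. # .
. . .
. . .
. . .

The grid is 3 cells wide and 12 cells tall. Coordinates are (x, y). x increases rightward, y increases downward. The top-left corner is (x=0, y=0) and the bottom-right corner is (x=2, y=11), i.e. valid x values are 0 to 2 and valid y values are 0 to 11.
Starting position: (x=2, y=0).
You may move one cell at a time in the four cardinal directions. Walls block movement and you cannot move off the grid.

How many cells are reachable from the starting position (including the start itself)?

BFS flood-fill from (x=2, y=0):
  Distance 0: (x=2, y=0)
  Distance 1: (x=1, y=0), (x=2, y=1)
  Distance 2: (x=0, y=0), (x=2, y=2)
  Distance 3: (x=0, y=1), (x=1, y=2), (x=2, y=3)
  Distance 4: (x=1, y=3)
  Distance 5: (x=1, y=4)
  Distance 6: (x=0, y=4)
  Distance 7: (x=0, y=5)
  Distance 8: (x=0, y=6)
  Distance 9: (x=1, y=6), (x=0, y=7)
  Distance 10: (x=1, y=7), (x=0, y=8)
  Distance 11: (x=2, y=7), (x=0, y=9)
  Distance 12: (x=2, y=8), (x=1, y=9), (x=0, y=10)
  Distance 13: (x=2, y=9), (x=1, y=10), (x=0, y=11)
  Distance 14: (x=2, y=10), (x=1, y=11)
  Distance 15: (x=2, y=11)
Total reachable: 28 (grid has 29 open cells total)

Answer: Reachable cells: 28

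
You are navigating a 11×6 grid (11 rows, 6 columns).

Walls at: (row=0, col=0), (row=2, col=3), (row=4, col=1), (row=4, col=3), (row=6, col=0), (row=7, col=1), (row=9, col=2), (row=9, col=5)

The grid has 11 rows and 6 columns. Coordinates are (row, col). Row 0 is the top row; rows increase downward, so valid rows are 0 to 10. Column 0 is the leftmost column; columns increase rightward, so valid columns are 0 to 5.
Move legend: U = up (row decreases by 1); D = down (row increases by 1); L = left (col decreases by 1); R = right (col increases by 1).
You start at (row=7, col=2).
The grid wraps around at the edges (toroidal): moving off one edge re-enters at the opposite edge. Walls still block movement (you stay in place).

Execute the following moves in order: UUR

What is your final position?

Answer: Final position: (row=5, col=3)

Derivation:
Start: (row=7, col=2)
  U (up): (row=7, col=2) -> (row=6, col=2)
  U (up): (row=6, col=2) -> (row=5, col=2)
  R (right): (row=5, col=2) -> (row=5, col=3)
Final: (row=5, col=3)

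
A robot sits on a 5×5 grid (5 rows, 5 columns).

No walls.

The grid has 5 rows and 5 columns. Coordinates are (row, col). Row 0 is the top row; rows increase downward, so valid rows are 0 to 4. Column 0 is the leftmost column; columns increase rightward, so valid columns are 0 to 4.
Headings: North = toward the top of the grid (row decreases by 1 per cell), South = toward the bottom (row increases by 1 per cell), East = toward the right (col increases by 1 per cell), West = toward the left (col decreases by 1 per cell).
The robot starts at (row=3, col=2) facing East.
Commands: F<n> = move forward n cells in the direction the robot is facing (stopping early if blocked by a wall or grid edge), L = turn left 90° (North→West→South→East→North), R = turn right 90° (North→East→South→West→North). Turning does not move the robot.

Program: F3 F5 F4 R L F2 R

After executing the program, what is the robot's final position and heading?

Start: (row=3, col=2), facing East
  F3: move forward 2/3 (blocked), now at (row=3, col=4)
  F5: move forward 0/5 (blocked), now at (row=3, col=4)
  F4: move forward 0/4 (blocked), now at (row=3, col=4)
  R: turn right, now facing South
  L: turn left, now facing East
  F2: move forward 0/2 (blocked), now at (row=3, col=4)
  R: turn right, now facing South
Final: (row=3, col=4), facing South

Answer: Final position: (row=3, col=4), facing South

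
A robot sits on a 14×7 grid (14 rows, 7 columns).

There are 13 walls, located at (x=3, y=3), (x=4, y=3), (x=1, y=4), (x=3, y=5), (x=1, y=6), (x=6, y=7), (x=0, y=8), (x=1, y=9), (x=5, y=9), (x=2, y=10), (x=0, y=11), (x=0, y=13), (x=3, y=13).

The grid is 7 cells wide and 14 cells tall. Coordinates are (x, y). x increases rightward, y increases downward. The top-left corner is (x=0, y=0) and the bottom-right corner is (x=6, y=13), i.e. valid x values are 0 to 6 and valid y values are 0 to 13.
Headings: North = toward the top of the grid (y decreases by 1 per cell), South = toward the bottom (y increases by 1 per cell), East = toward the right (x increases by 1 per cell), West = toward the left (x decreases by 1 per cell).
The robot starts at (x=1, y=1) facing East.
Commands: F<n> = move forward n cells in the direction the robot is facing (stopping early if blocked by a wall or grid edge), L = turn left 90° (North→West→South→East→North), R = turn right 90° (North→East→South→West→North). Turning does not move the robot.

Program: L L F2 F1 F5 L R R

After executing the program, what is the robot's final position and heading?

Start: (x=1, y=1), facing East
  L: turn left, now facing North
  L: turn left, now facing West
  F2: move forward 1/2 (blocked), now at (x=0, y=1)
  F1: move forward 0/1 (blocked), now at (x=0, y=1)
  F5: move forward 0/5 (blocked), now at (x=0, y=1)
  L: turn left, now facing South
  R: turn right, now facing West
  R: turn right, now facing North
Final: (x=0, y=1), facing North

Answer: Final position: (x=0, y=1), facing North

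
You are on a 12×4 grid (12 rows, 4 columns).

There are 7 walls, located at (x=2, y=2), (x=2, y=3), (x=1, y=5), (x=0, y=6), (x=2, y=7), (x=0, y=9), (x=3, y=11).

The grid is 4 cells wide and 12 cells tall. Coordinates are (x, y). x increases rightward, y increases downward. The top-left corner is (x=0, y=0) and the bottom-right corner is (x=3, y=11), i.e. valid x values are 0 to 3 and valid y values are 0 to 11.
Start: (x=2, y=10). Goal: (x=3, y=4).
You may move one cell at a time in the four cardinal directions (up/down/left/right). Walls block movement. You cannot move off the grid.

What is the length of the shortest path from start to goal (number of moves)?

Answer: Shortest path length: 7

Derivation:
BFS from (x=2, y=10) until reaching (x=3, y=4):
  Distance 0: (x=2, y=10)
  Distance 1: (x=2, y=9), (x=1, y=10), (x=3, y=10), (x=2, y=11)
  Distance 2: (x=2, y=8), (x=1, y=9), (x=3, y=9), (x=0, y=10), (x=1, y=11)
  Distance 3: (x=1, y=8), (x=3, y=8), (x=0, y=11)
  Distance 4: (x=1, y=7), (x=3, y=7), (x=0, y=8)
  Distance 5: (x=1, y=6), (x=3, y=6), (x=0, y=7)
  Distance 6: (x=3, y=5), (x=2, y=6)
  Distance 7: (x=3, y=4), (x=2, y=5)  <- goal reached here
One shortest path (7 moves): (x=2, y=10) -> (x=3, y=10) -> (x=3, y=9) -> (x=3, y=8) -> (x=3, y=7) -> (x=3, y=6) -> (x=3, y=5) -> (x=3, y=4)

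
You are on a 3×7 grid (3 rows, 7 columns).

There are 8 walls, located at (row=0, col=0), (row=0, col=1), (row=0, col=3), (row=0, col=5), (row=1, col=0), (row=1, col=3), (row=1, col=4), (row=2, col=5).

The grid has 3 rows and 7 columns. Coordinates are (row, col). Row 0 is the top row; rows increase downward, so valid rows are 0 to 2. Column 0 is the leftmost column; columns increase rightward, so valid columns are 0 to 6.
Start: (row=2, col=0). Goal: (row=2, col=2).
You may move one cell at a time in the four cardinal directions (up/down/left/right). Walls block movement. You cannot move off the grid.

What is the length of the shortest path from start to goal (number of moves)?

Answer: Shortest path length: 2

Derivation:
BFS from (row=2, col=0) until reaching (row=2, col=2):
  Distance 0: (row=2, col=0)
  Distance 1: (row=2, col=1)
  Distance 2: (row=1, col=1), (row=2, col=2)  <- goal reached here
One shortest path (2 moves): (row=2, col=0) -> (row=2, col=1) -> (row=2, col=2)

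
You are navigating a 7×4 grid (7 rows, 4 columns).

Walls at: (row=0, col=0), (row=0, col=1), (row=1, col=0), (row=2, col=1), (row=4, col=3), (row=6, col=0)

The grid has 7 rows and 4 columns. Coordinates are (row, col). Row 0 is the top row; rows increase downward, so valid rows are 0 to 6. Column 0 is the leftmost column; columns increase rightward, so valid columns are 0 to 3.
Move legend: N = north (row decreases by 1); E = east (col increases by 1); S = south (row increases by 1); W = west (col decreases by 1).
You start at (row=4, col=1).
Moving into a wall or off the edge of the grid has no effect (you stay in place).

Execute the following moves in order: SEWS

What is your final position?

Answer: Final position: (row=6, col=1)

Derivation:
Start: (row=4, col=1)
  S (south): (row=4, col=1) -> (row=5, col=1)
  E (east): (row=5, col=1) -> (row=5, col=2)
  W (west): (row=5, col=2) -> (row=5, col=1)
  S (south): (row=5, col=1) -> (row=6, col=1)
Final: (row=6, col=1)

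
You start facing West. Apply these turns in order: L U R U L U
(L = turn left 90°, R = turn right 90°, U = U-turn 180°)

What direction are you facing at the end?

Start: West
  L (left (90° counter-clockwise)) -> South
  U (U-turn (180°)) -> North
  R (right (90° clockwise)) -> East
  U (U-turn (180°)) -> West
  L (left (90° counter-clockwise)) -> South
  U (U-turn (180°)) -> North
Final: North

Answer: Final heading: North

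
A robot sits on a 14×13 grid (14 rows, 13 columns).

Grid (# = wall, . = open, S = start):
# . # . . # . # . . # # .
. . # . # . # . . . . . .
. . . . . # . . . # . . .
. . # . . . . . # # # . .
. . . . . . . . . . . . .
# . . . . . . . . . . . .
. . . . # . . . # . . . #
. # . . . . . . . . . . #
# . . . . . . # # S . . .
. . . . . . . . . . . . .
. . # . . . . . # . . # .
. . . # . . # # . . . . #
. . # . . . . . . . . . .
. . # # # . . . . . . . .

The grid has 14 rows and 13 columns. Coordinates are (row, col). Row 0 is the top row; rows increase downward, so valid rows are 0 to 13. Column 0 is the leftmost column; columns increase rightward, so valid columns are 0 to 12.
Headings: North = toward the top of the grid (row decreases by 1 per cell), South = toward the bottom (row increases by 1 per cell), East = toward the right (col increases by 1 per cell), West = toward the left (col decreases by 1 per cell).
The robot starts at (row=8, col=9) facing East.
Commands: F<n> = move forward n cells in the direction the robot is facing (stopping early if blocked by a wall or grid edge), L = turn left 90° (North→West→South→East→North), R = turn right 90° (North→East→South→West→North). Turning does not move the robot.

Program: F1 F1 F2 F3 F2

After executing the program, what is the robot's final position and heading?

Start: (row=8, col=9), facing East
  F1: move forward 1, now at (row=8, col=10)
  F1: move forward 1, now at (row=8, col=11)
  F2: move forward 1/2 (blocked), now at (row=8, col=12)
  F3: move forward 0/3 (blocked), now at (row=8, col=12)
  F2: move forward 0/2 (blocked), now at (row=8, col=12)
Final: (row=8, col=12), facing East

Answer: Final position: (row=8, col=12), facing East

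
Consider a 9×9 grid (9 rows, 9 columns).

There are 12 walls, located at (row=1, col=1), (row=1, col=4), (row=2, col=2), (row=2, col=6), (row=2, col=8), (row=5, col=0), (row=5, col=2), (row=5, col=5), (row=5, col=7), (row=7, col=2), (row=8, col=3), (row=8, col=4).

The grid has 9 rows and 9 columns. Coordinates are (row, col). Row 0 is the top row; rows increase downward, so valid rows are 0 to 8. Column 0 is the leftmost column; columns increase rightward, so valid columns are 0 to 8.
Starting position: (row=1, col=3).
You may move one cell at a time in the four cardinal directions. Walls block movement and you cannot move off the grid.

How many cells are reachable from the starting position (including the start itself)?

Answer: Reachable cells: 69

Derivation:
BFS flood-fill from (row=1, col=3):
  Distance 0: (row=1, col=3)
  Distance 1: (row=0, col=3), (row=1, col=2), (row=2, col=3)
  Distance 2: (row=0, col=2), (row=0, col=4), (row=2, col=4), (row=3, col=3)
  Distance 3: (row=0, col=1), (row=0, col=5), (row=2, col=5), (row=3, col=2), (row=3, col=4), (row=4, col=3)
  Distance 4: (row=0, col=0), (row=0, col=6), (row=1, col=5), (row=3, col=1), (row=3, col=5), (row=4, col=2), (row=4, col=4), (row=5, col=3)
  Distance 5: (row=0, col=7), (row=1, col=0), (row=1, col=6), (row=2, col=1), (row=3, col=0), (row=3, col=6), (row=4, col=1), (row=4, col=5), (row=5, col=4), (row=6, col=3)
  Distance 6: (row=0, col=8), (row=1, col=7), (row=2, col=0), (row=3, col=7), (row=4, col=0), (row=4, col=6), (row=5, col=1), (row=6, col=2), (row=6, col=4), (row=7, col=3)
  Distance 7: (row=1, col=8), (row=2, col=7), (row=3, col=8), (row=4, col=7), (row=5, col=6), (row=6, col=1), (row=6, col=5), (row=7, col=4)
  Distance 8: (row=4, col=8), (row=6, col=0), (row=6, col=6), (row=7, col=1), (row=7, col=5)
  Distance 9: (row=5, col=8), (row=6, col=7), (row=7, col=0), (row=7, col=6), (row=8, col=1), (row=8, col=5)
  Distance 10: (row=6, col=8), (row=7, col=7), (row=8, col=0), (row=8, col=2), (row=8, col=6)
  Distance 11: (row=7, col=8), (row=8, col=7)
  Distance 12: (row=8, col=8)
Total reachable: 69 (grid has 69 open cells total)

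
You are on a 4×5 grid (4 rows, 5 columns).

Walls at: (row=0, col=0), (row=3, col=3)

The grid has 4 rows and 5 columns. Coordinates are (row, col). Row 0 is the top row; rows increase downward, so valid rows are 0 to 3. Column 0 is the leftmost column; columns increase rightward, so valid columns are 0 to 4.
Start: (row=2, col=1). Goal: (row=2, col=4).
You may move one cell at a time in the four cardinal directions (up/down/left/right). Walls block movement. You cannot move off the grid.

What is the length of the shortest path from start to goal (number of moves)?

BFS from (row=2, col=1) until reaching (row=2, col=4):
  Distance 0: (row=2, col=1)
  Distance 1: (row=1, col=1), (row=2, col=0), (row=2, col=2), (row=3, col=1)
  Distance 2: (row=0, col=1), (row=1, col=0), (row=1, col=2), (row=2, col=3), (row=3, col=0), (row=3, col=2)
  Distance 3: (row=0, col=2), (row=1, col=3), (row=2, col=4)  <- goal reached here
One shortest path (3 moves): (row=2, col=1) -> (row=2, col=2) -> (row=2, col=3) -> (row=2, col=4)

Answer: Shortest path length: 3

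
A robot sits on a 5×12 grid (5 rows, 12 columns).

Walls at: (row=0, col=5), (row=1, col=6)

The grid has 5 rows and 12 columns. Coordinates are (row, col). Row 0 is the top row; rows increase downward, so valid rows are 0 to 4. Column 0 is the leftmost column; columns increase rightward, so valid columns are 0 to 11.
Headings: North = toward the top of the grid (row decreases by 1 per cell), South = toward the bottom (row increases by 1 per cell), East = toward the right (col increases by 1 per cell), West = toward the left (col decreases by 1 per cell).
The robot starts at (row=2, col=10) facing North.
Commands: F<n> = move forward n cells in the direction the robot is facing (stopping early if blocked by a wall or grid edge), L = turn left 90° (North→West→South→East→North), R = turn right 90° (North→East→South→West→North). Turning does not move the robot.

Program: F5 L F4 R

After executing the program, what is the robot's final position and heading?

Start: (row=2, col=10), facing North
  F5: move forward 2/5 (blocked), now at (row=0, col=10)
  L: turn left, now facing West
  F4: move forward 4, now at (row=0, col=6)
  R: turn right, now facing North
Final: (row=0, col=6), facing North

Answer: Final position: (row=0, col=6), facing North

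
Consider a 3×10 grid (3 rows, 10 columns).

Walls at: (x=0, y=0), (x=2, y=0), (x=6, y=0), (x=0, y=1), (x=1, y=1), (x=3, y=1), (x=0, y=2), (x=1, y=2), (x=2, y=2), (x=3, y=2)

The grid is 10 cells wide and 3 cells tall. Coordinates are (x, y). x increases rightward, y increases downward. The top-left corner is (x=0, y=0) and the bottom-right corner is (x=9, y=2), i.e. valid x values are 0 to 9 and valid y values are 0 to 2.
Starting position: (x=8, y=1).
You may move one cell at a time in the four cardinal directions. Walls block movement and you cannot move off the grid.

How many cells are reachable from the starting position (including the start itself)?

Answer: Reachable cells: 18

Derivation:
BFS flood-fill from (x=8, y=1):
  Distance 0: (x=8, y=1)
  Distance 1: (x=8, y=0), (x=7, y=1), (x=9, y=1), (x=8, y=2)
  Distance 2: (x=7, y=0), (x=9, y=0), (x=6, y=1), (x=7, y=2), (x=9, y=2)
  Distance 3: (x=5, y=1), (x=6, y=2)
  Distance 4: (x=5, y=0), (x=4, y=1), (x=5, y=2)
  Distance 5: (x=4, y=0), (x=4, y=2)
  Distance 6: (x=3, y=0)
Total reachable: 18 (grid has 20 open cells total)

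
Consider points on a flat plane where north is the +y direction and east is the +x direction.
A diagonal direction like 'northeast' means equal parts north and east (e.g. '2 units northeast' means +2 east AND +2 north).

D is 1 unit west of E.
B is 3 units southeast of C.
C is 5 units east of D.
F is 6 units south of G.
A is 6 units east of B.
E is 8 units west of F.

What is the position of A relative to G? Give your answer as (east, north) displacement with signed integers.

Place G at the origin (east=0, north=0).
  F is 6 units south of G: delta (east=+0, north=-6); F at (east=0, north=-6).
  E is 8 units west of F: delta (east=-8, north=+0); E at (east=-8, north=-6).
  D is 1 unit west of E: delta (east=-1, north=+0); D at (east=-9, north=-6).
  C is 5 units east of D: delta (east=+5, north=+0); C at (east=-4, north=-6).
  B is 3 units southeast of C: delta (east=+3, north=-3); B at (east=-1, north=-9).
  A is 6 units east of B: delta (east=+6, north=+0); A at (east=5, north=-9).
Therefore A relative to G: (east=5, north=-9).

Answer: A is at (east=5, north=-9) relative to G.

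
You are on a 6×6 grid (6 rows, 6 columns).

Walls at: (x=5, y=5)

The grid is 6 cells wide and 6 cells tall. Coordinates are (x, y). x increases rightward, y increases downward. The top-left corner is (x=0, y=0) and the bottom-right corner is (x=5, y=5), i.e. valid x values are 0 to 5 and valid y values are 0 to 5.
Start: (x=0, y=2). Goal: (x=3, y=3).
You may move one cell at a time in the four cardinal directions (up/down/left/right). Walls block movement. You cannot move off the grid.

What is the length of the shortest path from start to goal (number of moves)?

BFS from (x=0, y=2) until reaching (x=3, y=3):
  Distance 0: (x=0, y=2)
  Distance 1: (x=0, y=1), (x=1, y=2), (x=0, y=3)
  Distance 2: (x=0, y=0), (x=1, y=1), (x=2, y=2), (x=1, y=3), (x=0, y=4)
  Distance 3: (x=1, y=0), (x=2, y=1), (x=3, y=2), (x=2, y=3), (x=1, y=4), (x=0, y=5)
  Distance 4: (x=2, y=0), (x=3, y=1), (x=4, y=2), (x=3, y=3), (x=2, y=4), (x=1, y=5)  <- goal reached here
One shortest path (4 moves): (x=0, y=2) -> (x=1, y=2) -> (x=2, y=2) -> (x=3, y=2) -> (x=3, y=3)

Answer: Shortest path length: 4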